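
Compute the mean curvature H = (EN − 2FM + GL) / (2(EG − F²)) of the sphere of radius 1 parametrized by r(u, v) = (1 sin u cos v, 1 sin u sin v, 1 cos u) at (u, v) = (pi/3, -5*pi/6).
H = -1

With E = 1, F = 0, G = sin(u)^2, L = -sin(u)/Abs(sin(u)), M = 0, N = -sin(u)^3/Abs(sin(u)), assemble
  H = (EN − 2FM + GL) / (2(EG − F²)) = -sin(u)/Abs(sin(u)).
At (u, v) = (pi/3, -5*pi/6): H = -1.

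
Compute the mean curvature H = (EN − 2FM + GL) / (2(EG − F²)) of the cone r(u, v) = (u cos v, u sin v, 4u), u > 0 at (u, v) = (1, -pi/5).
H = 2*sqrt(17)/17

With E = 17, F = 0, G = u^2, L = 0, M = 0, N = 4*sqrt(17)*u^2/(17*Abs(u)), assemble
  H = (EN − 2FM + GL) / (2(EG − F²)) = 2*sqrt(17)/(17*Abs(u)).
At (u, v) = (1, -pi/5): H = 2*sqrt(17)/17.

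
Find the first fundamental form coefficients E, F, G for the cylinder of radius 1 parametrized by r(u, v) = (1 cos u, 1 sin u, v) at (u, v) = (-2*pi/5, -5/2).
E = 1;  F = 0;  G = 1

Partials: r_u = (-sin(u), cos(u), 0), r_v = (0, 0, 1). As functions of (u, v):
  E = r_u · r_u = 1,
  F = r_u · r_v = 0,
  G = r_v · r_v = 1.
Evaluating at (u, v) = (-2*pi/5, -5/2): E = 1, F = 0, G = 1.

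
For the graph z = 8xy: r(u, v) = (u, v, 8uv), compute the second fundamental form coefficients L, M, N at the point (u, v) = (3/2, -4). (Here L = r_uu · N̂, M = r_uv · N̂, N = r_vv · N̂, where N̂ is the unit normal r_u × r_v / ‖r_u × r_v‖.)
L = 0;  M = 8*sqrt(1169)/1169;  N = 0

Compute the unit normal N̂(u, v) = (-8*v/sqrt(64*u^2 + 64*v^2 + 1), -8*u/sqrt(64*u^2 + 64*v^2 + 1), 1/sqrt(64*u^2 + 64*v^2 + 1)), and the second partials r_uu, r_uv, r_vv. Take dot products:
  L(u, v) = r_uu · N̂ = 0,
  M(u, v) = r_uv · N̂ = 8/sqrt(64*u^2 + 64*v^2 + 1),
  N(u, v) = r_vv · N̂ = 0.
Evaluating at (u, v) = (3/2, -4):
  L = 0, M = 8*sqrt(1169)/1169, N = 0.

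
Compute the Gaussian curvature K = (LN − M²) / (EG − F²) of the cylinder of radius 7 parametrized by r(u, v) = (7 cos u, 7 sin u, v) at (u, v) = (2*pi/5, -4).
K = 0

Coefficients of the first fundamental form: E = 49, F = 0, G = 1.
Coefficients of the second fundamental form: L = -7, M = 0, N = 0.
Assemble K = (LN − M²)/(EG − F²) = 0. At (u, v) = (2*pi/5, -4): K = 0.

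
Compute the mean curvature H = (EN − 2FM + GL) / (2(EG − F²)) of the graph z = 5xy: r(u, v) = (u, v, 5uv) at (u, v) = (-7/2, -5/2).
H = -4375*sqrt(206)/572886

With E = 25*v^2 + 1, F = 25*u*v, G = 25*u^2 + 1, L = 0, M = 5/sqrt(25*u^2 + 25*v^2 + 1), N = 0, assemble
  H = (EN − 2FM + GL) / (2(EG − F²)) = -125*u*v/(25*u^2 + 25*v^2 + 1)^(3/2).
At (u, v) = (-7/2, -5/2): H = -4375*sqrt(206)/572886.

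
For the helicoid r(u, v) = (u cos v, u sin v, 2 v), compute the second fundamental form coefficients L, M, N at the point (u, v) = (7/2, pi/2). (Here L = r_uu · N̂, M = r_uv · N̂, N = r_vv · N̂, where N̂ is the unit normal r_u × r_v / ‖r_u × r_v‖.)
L = 0;  M = -4*sqrt(65)/65;  N = 0

Compute the unit normal N̂(u, v) = (2*sin(v)/sqrt(u^2 + 4), -2*cos(v)/sqrt(u^2 + 4), u/sqrt(u^2 + 4)), and the second partials r_uu, r_uv, r_vv. Take dot products:
  L(u, v) = r_uu · N̂ = 0,
  M(u, v) = r_uv · N̂ = -2/sqrt(u^2 + 4),
  N(u, v) = r_vv · N̂ = 0.
Evaluating at (u, v) = (7/2, pi/2):
  L = 0, M = -4*sqrt(65)/65, N = 0.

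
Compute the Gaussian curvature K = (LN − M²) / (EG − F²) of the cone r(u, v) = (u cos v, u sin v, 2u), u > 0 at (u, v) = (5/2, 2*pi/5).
K = 0

Coefficients of the first fundamental form: E = 5, F = 0, G = u^2.
Coefficients of the second fundamental form: L = 0, M = 0, N = 2*sqrt(5)*u^2/(5*Abs(u)).
Assemble K = (LN − M²)/(EG − F²) = 0. At (u, v) = (5/2, 2*pi/5): K = 0.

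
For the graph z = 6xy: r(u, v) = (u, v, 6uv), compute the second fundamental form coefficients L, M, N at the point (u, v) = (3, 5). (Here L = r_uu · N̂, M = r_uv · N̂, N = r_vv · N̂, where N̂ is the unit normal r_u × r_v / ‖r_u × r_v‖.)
L = 0;  M = 6/35;  N = 0

Compute the unit normal N̂(u, v) = (-6*v/sqrt(36*u^2 + 36*v^2 + 1), -6*u/sqrt(36*u^2 + 36*v^2 + 1), 1/sqrt(36*u^2 + 36*v^2 + 1)), and the second partials r_uu, r_uv, r_vv. Take dot products:
  L(u, v) = r_uu · N̂ = 0,
  M(u, v) = r_uv · N̂ = 6/sqrt(36*u^2 + 36*v^2 + 1),
  N(u, v) = r_vv · N̂ = 0.
Evaluating at (u, v) = (3, 5):
  L = 0, M = 6/35, N = 0.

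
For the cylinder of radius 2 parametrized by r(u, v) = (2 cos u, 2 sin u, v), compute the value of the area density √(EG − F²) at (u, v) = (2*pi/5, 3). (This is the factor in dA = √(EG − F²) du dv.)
√(EG − F²)|_{(2*pi/5, 3)} = 2

E = 4, F = 0, G = 1, so EG − F² = 4. Taking the positive square root: √(EG − F²) = 2. At (u, v) = (2*pi/5, 3): 2.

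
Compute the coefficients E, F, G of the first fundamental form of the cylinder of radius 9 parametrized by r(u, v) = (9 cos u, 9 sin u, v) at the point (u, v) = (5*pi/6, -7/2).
E = 81;  F = 0;  G = 1

Partials: r_u = (-9*sin(u), 9*cos(u), 0), r_v = (0, 0, 1). As functions of (u, v):
  E = r_u · r_u = 81,
  F = r_u · r_v = 0,
  G = r_v · r_v = 1.
Evaluating at (u, v) = (5*pi/6, -7/2): E = 81, F = 0, G = 1.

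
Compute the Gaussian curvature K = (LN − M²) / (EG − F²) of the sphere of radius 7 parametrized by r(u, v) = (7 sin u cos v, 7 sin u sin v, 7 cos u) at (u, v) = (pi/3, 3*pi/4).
K = 1/49

Coefficients of the first fundamental form: E = 49, F = 0, G = 49*sin(u)^2.
Coefficients of the second fundamental form: L = -7*sin(u)/Abs(sin(u)), M = 0, N = -7*sin(u)^3/Abs(sin(u)).
Assemble K = (LN − M²)/(EG − F²) = 1/49. At (u, v) = (pi/3, 3*pi/4): K = 1/49.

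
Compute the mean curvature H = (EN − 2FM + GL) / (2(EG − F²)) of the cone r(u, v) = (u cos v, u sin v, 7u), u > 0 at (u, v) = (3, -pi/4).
H = 7*sqrt(2)/60

With E = 50, F = 0, G = u^2, L = 0, M = 0, N = 7*sqrt(2)*u^2/(10*Abs(u)), assemble
  H = (EN − 2FM + GL) / (2(EG − F²)) = 7*sqrt(2)/(20*Abs(u)).
At (u, v) = (3, -pi/4): H = 7*sqrt(2)/60.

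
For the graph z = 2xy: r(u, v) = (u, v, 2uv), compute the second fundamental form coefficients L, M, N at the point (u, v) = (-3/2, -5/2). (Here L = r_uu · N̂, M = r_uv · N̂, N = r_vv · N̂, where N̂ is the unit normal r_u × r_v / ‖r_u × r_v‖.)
L = 0;  M = 2*sqrt(35)/35;  N = 0

Compute the unit normal N̂(u, v) = (-2*v/sqrt(4*u^2 + 4*v^2 + 1), -2*u/sqrt(4*u^2 + 4*v^2 + 1), 1/sqrt(4*u^2 + 4*v^2 + 1)), and the second partials r_uu, r_uv, r_vv. Take dot products:
  L(u, v) = r_uu · N̂ = 0,
  M(u, v) = r_uv · N̂ = 2/sqrt(4*u^2 + 4*v^2 + 1),
  N(u, v) = r_vv · N̂ = 0.
Evaluating at (u, v) = (-3/2, -5/2):
  L = 0, M = 2*sqrt(35)/35, N = 0.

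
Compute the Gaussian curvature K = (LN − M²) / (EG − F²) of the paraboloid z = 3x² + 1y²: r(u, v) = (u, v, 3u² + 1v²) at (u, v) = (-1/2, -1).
K = 3/49

Coefficients of the first fundamental form: E = 36*u^2 + 1, F = 12*u*v, G = 4*v^2 + 1.
Coefficients of the second fundamental form: L = 6/sqrt(36*u^2 + 4*v^2 + 1), M = 0, N = 2/sqrt(36*u^2 + 4*v^2 + 1).
Assemble K = (LN − M²)/(EG − F²) = 12/(1296*u^4 + 288*u^2*v^2 + 72*u^2 + 16*v^4 + 8*v^2 + 1). At (u, v) = (-1/2, -1): K = 3/49.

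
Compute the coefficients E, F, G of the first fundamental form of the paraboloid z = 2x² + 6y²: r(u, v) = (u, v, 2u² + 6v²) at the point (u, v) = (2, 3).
E = 65;  F = 288;  G = 1297

Partials: r_u = (1, 0, 4*u), r_v = (0, 1, 12*v). As functions of (u, v):
  E = r_u · r_u = 16*u^2 + 1,
  F = r_u · r_v = 48*u*v,
  G = r_v · r_v = 144*v^2 + 1.
Evaluating at (u, v) = (2, 3): E = 65, F = 288, G = 1297.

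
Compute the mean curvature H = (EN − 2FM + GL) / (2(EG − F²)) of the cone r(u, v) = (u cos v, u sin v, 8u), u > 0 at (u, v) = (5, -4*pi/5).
H = 4*sqrt(65)/325

With E = 65, F = 0, G = u^2, L = 0, M = 0, N = 8*sqrt(65)*u^2/(65*Abs(u)), assemble
  H = (EN − 2FM + GL) / (2(EG − F²)) = 4*sqrt(65)/(65*Abs(u)).
At (u, v) = (5, -4*pi/5): H = 4*sqrt(65)/325.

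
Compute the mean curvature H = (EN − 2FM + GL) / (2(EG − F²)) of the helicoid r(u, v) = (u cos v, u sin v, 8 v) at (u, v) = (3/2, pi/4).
H = 0

With E = 1, F = 0, G = u^2 + 64, L = 0, M = -8/sqrt(u^2 + 64), N = 0, assemble
  H = (EN − 2FM + GL) / (2(EG − F²)) = 0.
At (u, v) = (3/2, pi/4): H = 0.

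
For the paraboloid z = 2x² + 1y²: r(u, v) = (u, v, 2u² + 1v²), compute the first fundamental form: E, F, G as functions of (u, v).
E = 16*u^2 + 1;  F = 8*u*v;  G = 4*v^2 + 1

Compute partials: r_u = (1, 0, 4*u), r_v = (0, 1, 2*v). Then
  E = r_u · r_u = 16*u^2 + 1,
  F = r_u · r_v = 8*u*v,
  G = r_v · r_v = 4*v^2 + 1.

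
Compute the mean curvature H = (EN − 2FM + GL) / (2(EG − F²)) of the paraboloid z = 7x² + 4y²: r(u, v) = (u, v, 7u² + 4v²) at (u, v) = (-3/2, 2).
H = 3567*sqrt(698)/487204

With E = 196*u^2 + 1, F = 112*u*v, G = 64*v^2 + 1, L = 14/sqrt(196*u^2 + 64*v^2 + 1), M = 0, N = 8/sqrt(196*u^2 + 64*v^2 + 1), assemble
  H = (EN − 2FM + GL) / (2(EG − F²)) = (784*u^2 + 448*v^2 + 11)/(196*u^2 + 64*v^2 + 1)^(3/2).
At (u, v) = (-3/2, 2): H = 3567*sqrt(698)/487204.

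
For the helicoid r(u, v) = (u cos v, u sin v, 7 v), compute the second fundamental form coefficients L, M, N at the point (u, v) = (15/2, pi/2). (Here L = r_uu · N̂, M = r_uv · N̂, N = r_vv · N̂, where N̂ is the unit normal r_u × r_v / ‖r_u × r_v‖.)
L = 0;  M = -14*sqrt(421)/421;  N = 0

Compute the unit normal N̂(u, v) = (7*sin(v)/sqrt(u^2 + 49), -7*cos(v)/sqrt(u^2 + 49), u/sqrt(u^2 + 49)), and the second partials r_uu, r_uv, r_vv. Take dot products:
  L(u, v) = r_uu · N̂ = 0,
  M(u, v) = r_uv · N̂ = -7/sqrt(u^2 + 49),
  N(u, v) = r_vv · N̂ = 0.
Evaluating at (u, v) = (15/2, pi/2):
  L = 0, M = -14*sqrt(421)/421, N = 0.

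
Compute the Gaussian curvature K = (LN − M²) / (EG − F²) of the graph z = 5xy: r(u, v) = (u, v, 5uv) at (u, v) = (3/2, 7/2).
K = -100/528529

Coefficients of the first fundamental form: E = 25*v^2 + 1, F = 25*u*v, G = 25*u^2 + 1.
Coefficients of the second fundamental form: L = 0, M = 5/sqrt(25*u^2 + 25*v^2 + 1), N = 0.
Assemble K = (LN − M²)/(EG − F²) = -25/(625*u^4 + 1250*u^2*v^2 + 50*u^2 + 625*v^4 + 50*v^2 + 1). At (u, v) = (3/2, 7/2): K = -100/528529.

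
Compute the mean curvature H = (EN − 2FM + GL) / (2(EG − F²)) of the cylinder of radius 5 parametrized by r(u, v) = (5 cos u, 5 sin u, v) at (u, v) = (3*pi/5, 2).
H = -1/10

With E = 25, F = 0, G = 1, L = -5, M = 0, N = 0, assemble
  H = (EN − 2FM + GL) / (2(EG − F²)) = -1/10.
At (u, v) = (3*pi/5, 2): H = -1/10.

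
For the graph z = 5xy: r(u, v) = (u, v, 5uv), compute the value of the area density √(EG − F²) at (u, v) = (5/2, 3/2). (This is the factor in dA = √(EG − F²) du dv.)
√(EG − F²)|_{(5/2, 3/2)} = sqrt(854)/2

E = 25*v^2 + 1, F = 25*u*v, G = 25*u^2 + 1, so EG − F² = 25*u^2 + 25*v^2 + 1. Taking the positive square root: √(EG − F²) = sqrt(25*u^2 + 25*v^2 + 1). At (u, v) = (5/2, 3/2): sqrt(854)/2.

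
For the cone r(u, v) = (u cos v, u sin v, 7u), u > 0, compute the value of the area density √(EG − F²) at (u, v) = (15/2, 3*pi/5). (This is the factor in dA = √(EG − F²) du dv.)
√(EG − F²)|_{(15/2, 3*pi/5)} = 75*sqrt(2)/2

E = 50, F = 0, G = u^2, so EG − F² = 50*u^2. Taking the positive square root: √(EG − F²) = 5*sqrt(2)*Abs(u). At (u, v) = (15/2, 3*pi/5): 75*sqrt(2)/2.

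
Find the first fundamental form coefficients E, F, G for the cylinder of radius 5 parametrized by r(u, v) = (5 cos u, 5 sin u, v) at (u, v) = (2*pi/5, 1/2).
E = 25;  F = 0;  G = 1

Partials: r_u = (-5*sin(u), 5*cos(u), 0), r_v = (0, 0, 1). As functions of (u, v):
  E = r_u · r_u = 25,
  F = r_u · r_v = 0,
  G = r_v · r_v = 1.
Evaluating at (u, v) = (2*pi/5, 1/2): E = 25, F = 0, G = 1.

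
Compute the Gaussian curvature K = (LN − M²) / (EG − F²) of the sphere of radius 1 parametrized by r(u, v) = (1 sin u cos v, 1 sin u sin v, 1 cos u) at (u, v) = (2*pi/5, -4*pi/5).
K = 1

Coefficients of the first fundamental form: E = 1, F = 0, G = sin(u)^2.
Coefficients of the second fundamental form: L = -sin(u)/Abs(sin(u)), M = 0, N = -sin(u)^3/Abs(sin(u)).
Assemble K = (LN − M²)/(EG − F²) = 1. At (u, v) = (2*pi/5, -4*pi/5): K = 1.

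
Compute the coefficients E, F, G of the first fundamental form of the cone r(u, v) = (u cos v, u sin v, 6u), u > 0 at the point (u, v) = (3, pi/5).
E = 37;  F = 0;  G = 9

Partials: r_u = (cos(v), sin(v), 6), r_v = (-u*sin(v), u*cos(v), 0). As functions of (u, v):
  E = r_u · r_u = 37,
  F = r_u · r_v = 0,
  G = r_v · r_v = u^2.
Evaluating at (u, v) = (3, pi/5): E = 37, F = 0, G = 9.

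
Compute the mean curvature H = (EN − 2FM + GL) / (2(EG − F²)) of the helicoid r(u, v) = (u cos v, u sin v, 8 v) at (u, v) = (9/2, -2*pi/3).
H = 0

With E = 1, F = 0, G = u^2 + 64, L = 0, M = -8/sqrt(u^2 + 64), N = 0, assemble
  H = (EN − 2FM + GL) / (2(EG − F²)) = 0.
At (u, v) = (9/2, -2*pi/3): H = 0.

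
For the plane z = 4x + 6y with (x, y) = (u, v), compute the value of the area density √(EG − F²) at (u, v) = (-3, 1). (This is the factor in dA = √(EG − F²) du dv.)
√(EG − F²)|_{(-3, 1)} = sqrt(53)

E = 17, F = 24, G = 37, so EG − F² = 53. Taking the positive square root: √(EG − F²) = sqrt(53). At (u, v) = (-3, 1): sqrt(53).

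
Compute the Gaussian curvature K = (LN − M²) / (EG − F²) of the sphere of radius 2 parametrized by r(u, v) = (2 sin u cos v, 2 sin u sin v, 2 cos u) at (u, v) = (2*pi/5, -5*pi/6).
K = 1/4

Coefficients of the first fundamental form: E = 4, F = 0, G = 4*sin(u)^2.
Coefficients of the second fundamental form: L = -2*sin(u)/Abs(sin(u)), M = 0, N = -2*sin(u)^3/Abs(sin(u)).
Assemble K = (LN − M²)/(EG − F²) = 1/4. At (u, v) = (2*pi/5, -5*pi/6): K = 1/4.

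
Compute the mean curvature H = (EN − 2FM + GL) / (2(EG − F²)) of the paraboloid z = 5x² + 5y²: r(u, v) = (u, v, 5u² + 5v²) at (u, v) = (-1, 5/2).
H = 3635*sqrt(6)/47916

With E = 100*u^2 + 1, F = 100*u*v, G = 100*v^2 + 1, L = 10/sqrt(100*u^2 + 100*v^2 + 1), M = 0, N = 10/sqrt(100*u^2 + 100*v^2 + 1), assemble
  H = (EN − 2FM + GL) / (2(EG − F²)) = 10*(50*u^2 + 50*v^2 + 1)/(100*u^2 + 100*v^2 + 1)^(3/2).
At (u, v) = (-1, 5/2): H = 3635*sqrt(6)/47916.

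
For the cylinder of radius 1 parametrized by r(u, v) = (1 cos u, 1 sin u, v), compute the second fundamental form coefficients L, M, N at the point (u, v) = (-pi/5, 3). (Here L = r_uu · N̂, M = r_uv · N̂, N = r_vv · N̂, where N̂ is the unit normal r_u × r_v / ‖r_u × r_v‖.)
L = -1;  M = 0;  N = 0

Compute the unit normal N̂(u, v) = (cos(u), sin(u), 0), and the second partials r_uu, r_uv, r_vv. Take dot products:
  L(u, v) = r_uu · N̂ = -1,
  M(u, v) = r_uv · N̂ = 0,
  N(u, v) = r_vv · N̂ = 0.
Evaluating at (u, v) = (-pi/5, 3):
  L = -1, M = 0, N = 0.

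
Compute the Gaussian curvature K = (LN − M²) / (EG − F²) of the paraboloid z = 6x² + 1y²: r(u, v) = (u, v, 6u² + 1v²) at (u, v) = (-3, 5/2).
K = 6/436921

Coefficients of the first fundamental form: E = 144*u^2 + 1, F = 24*u*v, G = 4*v^2 + 1.
Coefficients of the second fundamental form: L = 12/sqrt(144*u^2 + 4*v^2 + 1), M = 0, N = 2/sqrt(144*u^2 + 4*v^2 + 1).
Assemble K = (LN − M²)/(EG − F²) = 24/(20736*u^4 + 1152*u^2*v^2 + 288*u^2 + 16*v^4 + 8*v^2 + 1). At (u, v) = (-3, 5/2): K = 6/436921.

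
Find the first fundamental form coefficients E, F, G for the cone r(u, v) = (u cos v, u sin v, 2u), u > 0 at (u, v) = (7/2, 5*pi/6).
E = 5;  F = 0;  G = 49/4

Partials: r_u = (cos(v), sin(v), 2), r_v = (-u*sin(v), u*cos(v), 0). As functions of (u, v):
  E = r_u · r_u = 5,
  F = r_u · r_v = 0,
  G = r_v · r_v = u^2.
Evaluating at (u, v) = (7/2, 5*pi/6): E = 5, F = 0, G = 49/4.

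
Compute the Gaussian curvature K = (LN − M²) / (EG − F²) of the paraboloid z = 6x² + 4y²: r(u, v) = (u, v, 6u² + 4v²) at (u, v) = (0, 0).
K = 96

Coefficients of the first fundamental form: E = 144*u^2 + 1, F = 96*u*v, G = 64*v^2 + 1.
Coefficients of the second fundamental form: L = 12/sqrt(144*u^2 + 64*v^2 + 1), M = 0, N = 8/sqrt(144*u^2 + 64*v^2 + 1).
Assemble K = (LN − M²)/(EG − F²) = 96/(20736*u^4 + 18432*u^2*v^2 + 288*u^2 + 4096*v^4 + 128*v^2 + 1). At (u, v) = (0, 0): K = 96.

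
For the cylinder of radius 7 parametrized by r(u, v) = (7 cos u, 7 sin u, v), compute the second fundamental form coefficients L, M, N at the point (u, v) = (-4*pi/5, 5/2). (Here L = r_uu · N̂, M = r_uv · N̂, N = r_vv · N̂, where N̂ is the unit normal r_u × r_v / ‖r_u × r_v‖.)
L = -7;  M = 0;  N = 0

Compute the unit normal N̂(u, v) = (cos(u), sin(u), 0), and the second partials r_uu, r_uv, r_vv. Take dot products:
  L(u, v) = r_uu · N̂ = -7,
  M(u, v) = r_uv · N̂ = 0,
  N(u, v) = r_vv · N̂ = 0.
Evaluating at (u, v) = (-4*pi/5, 5/2):
  L = -7, M = 0, N = 0.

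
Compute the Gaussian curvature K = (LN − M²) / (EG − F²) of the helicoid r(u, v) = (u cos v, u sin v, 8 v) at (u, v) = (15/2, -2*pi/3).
K = -1024/231361

Coefficients of the first fundamental form: E = 1, F = 0, G = u^2 + 64.
Coefficients of the second fundamental form: L = 0, M = -8/sqrt(u^2 + 64), N = 0.
Assemble K = (LN − M²)/(EG − F²) = -64/(u^2 + 64)^2. At (u, v) = (15/2, -2*pi/3): K = -1024/231361.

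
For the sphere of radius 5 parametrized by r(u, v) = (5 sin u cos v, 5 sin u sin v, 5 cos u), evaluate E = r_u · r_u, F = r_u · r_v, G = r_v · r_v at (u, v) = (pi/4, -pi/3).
E = 25;  F = 0;  G = 25/2

Partials: r_u = (5*cos(u)*cos(v), 5*sin(v)*cos(u), -5*sin(u)), r_v = (-5*sin(u)*sin(v), 5*sin(u)*cos(v), 0). As functions of (u, v):
  E = r_u · r_u = 25,
  F = r_u · r_v = 0,
  G = r_v · r_v = 25*sin(u)^2.
Evaluating at (u, v) = (pi/4, -pi/3): E = 25, F = 0, G = 25/2.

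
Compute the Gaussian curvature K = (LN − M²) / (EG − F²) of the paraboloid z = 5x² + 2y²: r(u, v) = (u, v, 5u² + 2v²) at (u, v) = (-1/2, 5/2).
K = 10/3969

Coefficients of the first fundamental form: E = 100*u^2 + 1, F = 40*u*v, G = 16*v^2 + 1.
Coefficients of the second fundamental form: L = 10/sqrt(100*u^2 + 16*v^2 + 1), M = 0, N = 4/sqrt(100*u^2 + 16*v^2 + 1).
Assemble K = (LN − M²)/(EG − F²) = 40/(10000*u^4 + 3200*u^2*v^2 + 200*u^2 + 256*v^4 + 32*v^2 + 1). At (u, v) = (-1/2, 5/2): K = 10/3969.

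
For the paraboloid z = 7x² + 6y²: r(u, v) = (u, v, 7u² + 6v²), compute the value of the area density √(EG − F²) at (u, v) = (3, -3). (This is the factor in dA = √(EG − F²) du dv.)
√(EG − F²)|_{(3, -3)} = sqrt(3061)

E = 196*u^2 + 1, F = 168*u*v, G = 144*v^2 + 1, so EG − F² = 196*u^2 + 144*v^2 + 1. Taking the positive square root: √(EG − F²) = sqrt(196*u^2 + 144*v^2 + 1). At (u, v) = (3, -3): sqrt(3061).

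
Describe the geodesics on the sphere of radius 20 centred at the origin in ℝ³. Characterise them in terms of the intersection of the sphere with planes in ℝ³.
Geodesics on the sphere of radius 20 are great circles — circles of radius 20 obtained as the intersection of the sphere with planes through the origin (the centre of the sphere).

A curve α(t) of nonzero constant speed on the sphere of radius 20 is a geodesic iff its acceleration α̈ is everywhere normal to the surface, i.e. parallel to the radial vector α(t). Then d/dt(α × α̇) = α̇ × α̇ + α × α̈ = 0, so α × α̇ is a constant vector n ≠ 0 and α(t) · n = 0 for all t: α lies in the plane through the origin with normal n. The intersection of that plane with the sphere is a circle of radius 20 (a great circle). Conversely, a great circle traversed at constant speed has centripetal acceleration pointing at the origin, hence normal to the sphere, so every great circle is a geodesic.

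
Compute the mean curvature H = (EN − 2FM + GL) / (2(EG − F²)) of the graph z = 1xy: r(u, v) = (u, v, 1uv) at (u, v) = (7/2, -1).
H = 28*sqrt(57)/3249

With E = v^2 + 1, F = u*v, G = u^2 + 1, L = 0, M = 1/sqrt(u^2 + v^2 + 1), N = 0, assemble
  H = (EN − 2FM + GL) / (2(EG − F²)) = -u*v/(u^2 + v^2 + 1)^(3/2).
At (u, v) = (7/2, -1): H = 28*sqrt(57)/3249.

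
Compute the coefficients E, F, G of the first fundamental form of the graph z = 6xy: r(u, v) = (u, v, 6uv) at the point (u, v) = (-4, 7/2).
E = 442;  F = -504;  G = 577

Partials: r_u = (1, 0, 6*v), r_v = (0, 1, 6*u). As functions of (u, v):
  E = r_u · r_u = 36*v^2 + 1,
  F = r_u · r_v = 36*u*v,
  G = r_v · r_v = 36*u^2 + 1.
Evaluating at (u, v) = (-4, 7/2): E = 442, F = -504, G = 577.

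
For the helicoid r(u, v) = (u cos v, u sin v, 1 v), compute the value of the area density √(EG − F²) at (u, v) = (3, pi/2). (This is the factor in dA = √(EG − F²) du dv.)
√(EG − F²)|_{(3, pi/2)} = sqrt(10)

E = 1, F = 0, G = u^2 + 1, so EG − F² = u^2 + 1. Taking the positive square root: √(EG − F²) = sqrt(u^2 + 1). At (u, v) = (3, pi/2): sqrt(10).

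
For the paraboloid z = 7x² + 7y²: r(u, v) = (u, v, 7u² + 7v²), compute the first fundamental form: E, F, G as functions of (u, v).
E = 196*u^2 + 1;  F = 196*u*v;  G = 196*v^2 + 1

Compute partials: r_u = (1, 0, 14*u), r_v = (0, 1, 14*v). Then
  E = r_u · r_u = 196*u^2 + 1,
  F = r_u · r_v = 196*u*v,
  G = r_v · r_v = 196*v^2 + 1.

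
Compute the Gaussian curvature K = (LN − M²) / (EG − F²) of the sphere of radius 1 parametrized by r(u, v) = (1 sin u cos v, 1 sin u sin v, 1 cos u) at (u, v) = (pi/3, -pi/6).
K = 1

Coefficients of the first fundamental form: E = 1, F = 0, G = sin(u)^2.
Coefficients of the second fundamental form: L = -sin(u)/Abs(sin(u)), M = 0, N = -sin(u)^3/Abs(sin(u)).
Assemble K = (LN − M²)/(EG − F²) = 1. At (u, v) = (pi/3, -pi/6): K = 1.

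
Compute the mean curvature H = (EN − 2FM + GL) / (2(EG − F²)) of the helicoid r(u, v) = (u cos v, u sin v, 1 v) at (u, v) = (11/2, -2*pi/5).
H = 0

With E = 1, F = 0, G = u^2 + 1, L = 0, M = -1/sqrt(u^2 + 1), N = 0, assemble
  H = (EN − 2FM + GL) / (2(EG − F²)) = 0.
At (u, v) = (11/2, -2*pi/5): H = 0.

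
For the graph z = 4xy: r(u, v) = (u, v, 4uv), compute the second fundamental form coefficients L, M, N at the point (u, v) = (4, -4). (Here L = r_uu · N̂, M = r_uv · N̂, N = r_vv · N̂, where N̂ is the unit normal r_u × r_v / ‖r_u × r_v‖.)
L = 0;  M = 4*sqrt(57)/171;  N = 0

Compute the unit normal N̂(u, v) = (-4*v/sqrt(16*u^2 + 16*v^2 + 1), -4*u/sqrt(16*u^2 + 16*v^2 + 1), 1/sqrt(16*u^2 + 16*v^2 + 1)), and the second partials r_uu, r_uv, r_vv. Take dot products:
  L(u, v) = r_uu · N̂ = 0,
  M(u, v) = r_uv · N̂ = 4/sqrt(16*u^2 + 16*v^2 + 1),
  N(u, v) = r_vv · N̂ = 0.
Evaluating at (u, v) = (4, -4):
  L = 0, M = 4*sqrt(57)/171, N = 0.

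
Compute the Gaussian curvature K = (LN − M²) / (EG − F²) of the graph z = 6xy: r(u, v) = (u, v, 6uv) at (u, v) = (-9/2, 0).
K = -9/133225

Coefficients of the first fundamental form: E = 36*v^2 + 1, F = 36*u*v, G = 36*u^2 + 1.
Coefficients of the second fundamental form: L = 0, M = 6/sqrt(36*u^2 + 36*v^2 + 1), N = 0.
Assemble K = (LN − M²)/(EG − F²) = -36/(1296*u^4 + 2592*u^2*v^2 + 72*u^2 + 1296*v^4 + 72*v^2 + 1). At (u, v) = (-9/2, 0): K = -9/133225.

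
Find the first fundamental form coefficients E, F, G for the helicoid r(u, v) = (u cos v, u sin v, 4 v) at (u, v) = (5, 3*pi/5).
E = 1;  F = 0;  G = 41

Partials: r_u = (cos(v), sin(v), 0), r_v = (-u*sin(v), u*cos(v), 4). As functions of (u, v):
  E = r_u · r_u = 1,
  F = r_u · r_v = 0,
  G = r_v · r_v = u^2 + 16.
Evaluating at (u, v) = (5, 3*pi/5): E = 1, F = 0, G = 41.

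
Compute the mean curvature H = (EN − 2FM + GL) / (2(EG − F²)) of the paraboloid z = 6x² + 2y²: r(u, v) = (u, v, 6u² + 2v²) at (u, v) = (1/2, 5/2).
H = 680*sqrt(137)/18769

With E = 144*u^2 + 1, F = 48*u*v, G = 16*v^2 + 1, L = 12/sqrt(144*u^2 + 16*v^2 + 1), M = 0, N = 4/sqrt(144*u^2 + 16*v^2 + 1), assemble
  H = (EN − 2FM + GL) / (2(EG − F²)) = 8*(36*u^2 + 12*v^2 + 1)/(144*u^2 + 16*v^2 + 1)^(3/2).
At (u, v) = (1/2, 5/2): H = 680*sqrt(137)/18769.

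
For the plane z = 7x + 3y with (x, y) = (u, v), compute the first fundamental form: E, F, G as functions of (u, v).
E = 50;  F = 21;  G = 10

Compute partials: r_u = (1, 0, 7), r_v = (0, 1, 3). Then
  E = r_u · r_u = 50,
  F = r_u · r_v = 21,
  G = r_v · r_v = 10.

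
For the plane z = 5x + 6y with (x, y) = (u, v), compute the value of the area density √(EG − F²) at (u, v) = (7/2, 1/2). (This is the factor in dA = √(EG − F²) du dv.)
√(EG − F²)|_{(7/2, 1/2)} = sqrt(62)

E = 26, F = 30, G = 37, so EG − F² = 62. Taking the positive square root: √(EG − F²) = sqrt(62). At (u, v) = (7/2, 1/2): sqrt(62).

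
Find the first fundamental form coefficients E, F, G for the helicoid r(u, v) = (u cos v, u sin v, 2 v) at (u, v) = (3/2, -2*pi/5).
E = 1;  F = 0;  G = 25/4

Partials: r_u = (cos(v), sin(v), 0), r_v = (-u*sin(v), u*cos(v), 2). As functions of (u, v):
  E = r_u · r_u = 1,
  F = r_u · r_v = 0,
  G = r_v · r_v = u^2 + 4.
Evaluating at (u, v) = (3/2, -2*pi/5): E = 1, F = 0, G = 25/4.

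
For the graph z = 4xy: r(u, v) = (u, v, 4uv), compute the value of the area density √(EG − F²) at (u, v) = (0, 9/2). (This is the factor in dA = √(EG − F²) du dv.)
√(EG − F²)|_{(0, 9/2)} = 5*sqrt(13)

E = 16*v^2 + 1, F = 16*u*v, G = 16*u^2 + 1, so EG − F² = 16*u^2 + 16*v^2 + 1. Taking the positive square root: √(EG − F²) = sqrt(16*u^2 + 16*v^2 + 1). At (u, v) = (0, 9/2): 5*sqrt(13).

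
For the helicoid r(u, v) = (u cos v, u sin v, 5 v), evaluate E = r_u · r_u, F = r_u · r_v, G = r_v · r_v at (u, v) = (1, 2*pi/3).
E = 1;  F = 0;  G = 26

Partials: r_u = (cos(v), sin(v), 0), r_v = (-u*sin(v), u*cos(v), 5). As functions of (u, v):
  E = r_u · r_u = 1,
  F = r_u · r_v = 0,
  G = r_v · r_v = u^2 + 25.
Evaluating at (u, v) = (1, 2*pi/3): E = 1, F = 0, G = 26.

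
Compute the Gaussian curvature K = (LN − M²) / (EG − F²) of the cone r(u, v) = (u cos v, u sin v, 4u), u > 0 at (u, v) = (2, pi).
K = 0

Coefficients of the first fundamental form: E = 17, F = 0, G = u^2.
Coefficients of the second fundamental form: L = 0, M = 0, N = 4*sqrt(17)*u^2/(17*Abs(u)).
Assemble K = (LN − M²)/(EG − F²) = 0. At (u, v) = (2, pi): K = 0.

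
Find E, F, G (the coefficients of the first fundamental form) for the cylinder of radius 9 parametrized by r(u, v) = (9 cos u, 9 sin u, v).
E = 81;  F = 0;  G = 1

Compute partials: r_u = (-9*sin(u), 9*cos(u), 0), r_v = (0, 0, 1). Then
  E = r_u · r_u = 81,
  F = r_u · r_v = 0,
  G = r_v · r_v = 1.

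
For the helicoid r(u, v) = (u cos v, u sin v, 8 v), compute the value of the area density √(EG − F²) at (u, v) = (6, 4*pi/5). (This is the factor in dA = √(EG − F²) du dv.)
√(EG − F²)|_{(6, 4*pi/5)} = 10

E = 1, F = 0, G = u^2 + 64, so EG − F² = u^2 + 64. Taking the positive square root: √(EG − F²) = sqrt(u^2 + 64). At (u, v) = (6, 4*pi/5): 10.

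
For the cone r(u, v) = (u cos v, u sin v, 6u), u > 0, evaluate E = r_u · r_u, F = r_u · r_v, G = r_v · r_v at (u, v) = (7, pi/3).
E = 37;  F = 0;  G = 49

Partials: r_u = (cos(v), sin(v), 6), r_v = (-u*sin(v), u*cos(v), 0). As functions of (u, v):
  E = r_u · r_u = 37,
  F = r_u · r_v = 0,
  G = r_v · r_v = u^2.
Evaluating at (u, v) = (7, pi/3): E = 37, F = 0, G = 49.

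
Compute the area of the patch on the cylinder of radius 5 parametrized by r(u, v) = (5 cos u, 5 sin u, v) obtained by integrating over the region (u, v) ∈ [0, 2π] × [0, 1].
Area = 10*pi

Area = ∫∫ √(EG − F²) du dv with √(EG − F²) = 5. Integrating over [0, 2π] × [0, 1] gives 10*pi.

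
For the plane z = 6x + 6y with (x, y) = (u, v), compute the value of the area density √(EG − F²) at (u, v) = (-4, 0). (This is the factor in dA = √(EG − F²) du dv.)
√(EG − F²)|_{(-4, 0)} = sqrt(73)

E = 37, F = 36, G = 37, so EG − F² = 73. Taking the positive square root: √(EG − F²) = sqrt(73). At (u, v) = (-4, 0): sqrt(73).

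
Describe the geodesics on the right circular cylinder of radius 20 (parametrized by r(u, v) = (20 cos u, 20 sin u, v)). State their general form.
The cylinder is flat (K = 0) and locally isometric to the plane via the development (u, v) ↦ (20 u, v). Geodesics are the pre-images of straight lines: circles (v constant), vertical lines (u constant), and helices (v = c · u + d) for constants c, d.

A right cylinder has E = 20², F = 0, G = 1, so EG − F² = 20², and L = −20, M = N = 0, giving K = (LN − M²)/(EG − F²) = 0 everywhere. A flat surface is locally isometric to the Euclidean plane via the map (u, v) ↦ (20 u, v). Straight lines in the (x̃, ỹ) plane pull back to: (a) horizontal circles (v = const), (b) vertical generators (u = const), and (c) helices (20 u tan θ = v, i.e. v = c · u + d).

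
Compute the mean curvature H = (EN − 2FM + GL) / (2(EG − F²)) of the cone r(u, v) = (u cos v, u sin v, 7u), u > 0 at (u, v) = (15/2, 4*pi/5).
H = 7*sqrt(2)/150

With E = 50, F = 0, G = u^2, L = 0, M = 0, N = 7*sqrt(2)*u^2/(10*Abs(u)), assemble
  H = (EN − 2FM + GL) / (2(EG − F²)) = 7*sqrt(2)/(20*Abs(u)).
At (u, v) = (15/2, 4*pi/5): H = 7*sqrt(2)/150.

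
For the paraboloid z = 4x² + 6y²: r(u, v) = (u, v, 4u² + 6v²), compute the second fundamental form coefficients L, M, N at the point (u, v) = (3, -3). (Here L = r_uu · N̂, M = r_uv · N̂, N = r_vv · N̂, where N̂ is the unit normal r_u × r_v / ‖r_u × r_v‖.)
L = 8*sqrt(1873)/1873;  M = 0;  N = 12*sqrt(1873)/1873

Compute the unit normal N̂(u, v) = (-8*u/sqrt(64*u^2 + 144*v^2 + 1), -12*v/sqrt(64*u^2 + 144*v^2 + 1), 1/sqrt(64*u^2 + 144*v^2 + 1)), and the second partials r_uu, r_uv, r_vv. Take dot products:
  L(u, v) = r_uu · N̂ = 8/sqrt(64*u^2 + 144*v^2 + 1),
  M(u, v) = r_uv · N̂ = 0,
  N(u, v) = r_vv · N̂ = 12/sqrt(64*u^2 + 144*v^2 + 1).
Evaluating at (u, v) = (3, -3):
  L = 8*sqrt(1873)/1873, M = 0, N = 12*sqrt(1873)/1873.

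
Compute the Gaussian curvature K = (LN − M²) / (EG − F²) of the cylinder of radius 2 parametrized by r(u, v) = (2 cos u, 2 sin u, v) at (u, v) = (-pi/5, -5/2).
K = 0

Coefficients of the first fundamental form: E = 4, F = 0, G = 1.
Coefficients of the second fundamental form: L = -2, M = 0, N = 0.
Assemble K = (LN − M²)/(EG − F²) = 0. At (u, v) = (-pi/5, -5/2): K = 0.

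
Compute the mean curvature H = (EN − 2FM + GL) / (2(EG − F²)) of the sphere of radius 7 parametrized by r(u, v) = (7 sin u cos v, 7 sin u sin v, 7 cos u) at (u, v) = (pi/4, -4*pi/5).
H = -1/7

With E = 49, F = 0, G = 49*sin(u)^2, L = -7*sin(u)/Abs(sin(u)), M = 0, N = -7*sin(u)^3/Abs(sin(u)), assemble
  H = (EN − 2FM + GL) / (2(EG − F²)) = -sin(u)/(7*Abs(sin(u))).
At (u, v) = (pi/4, -4*pi/5): H = -1/7.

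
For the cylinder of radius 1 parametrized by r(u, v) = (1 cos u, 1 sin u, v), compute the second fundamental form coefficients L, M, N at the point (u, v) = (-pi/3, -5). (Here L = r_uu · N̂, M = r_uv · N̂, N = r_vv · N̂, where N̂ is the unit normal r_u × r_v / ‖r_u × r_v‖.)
L = -1;  M = 0;  N = 0

Compute the unit normal N̂(u, v) = (cos(u), sin(u), 0), and the second partials r_uu, r_uv, r_vv. Take dot products:
  L(u, v) = r_uu · N̂ = -1,
  M(u, v) = r_uv · N̂ = 0,
  N(u, v) = r_vv · N̂ = 0.
Evaluating at (u, v) = (-pi/3, -5):
  L = -1, M = 0, N = 0.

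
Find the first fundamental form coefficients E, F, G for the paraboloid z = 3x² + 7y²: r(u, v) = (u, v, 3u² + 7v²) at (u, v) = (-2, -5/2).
E = 145;  F = 420;  G = 1226

Partials: r_u = (1, 0, 6*u), r_v = (0, 1, 14*v). As functions of (u, v):
  E = r_u · r_u = 36*u^2 + 1,
  F = r_u · r_v = 84*u*v,
  G = r_v · r_v = 196*v^2 + 1.
Evaluating at (u, v) = (-2, -5/2): E = 145, F = 420, G = 1226.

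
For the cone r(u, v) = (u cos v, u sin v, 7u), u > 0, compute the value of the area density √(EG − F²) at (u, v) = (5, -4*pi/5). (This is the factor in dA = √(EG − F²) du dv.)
√(EG − F²)|_{(5, -4*pi/5)} = 25*sqrt(2)

E = 50, F = 0, G = u^2, so EG − F² = 50*u^2. Taking the positive square root: √(EG − F²) = 5*sqrt(2)*Abs(u). At (u, v) = (5, -4*pi/5): 25*sqrt(2).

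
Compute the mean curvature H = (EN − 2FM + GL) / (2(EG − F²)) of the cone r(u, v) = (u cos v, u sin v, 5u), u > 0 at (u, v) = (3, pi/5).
H = 5*sqrt(26)/156

With E = 26, F = 0, G = u^2, L = 0, M = 0, N = 5*sqrt(26)*u^2/(26*Abs(u)), assemble
  H = (EN − 2FM + GL) / (2(EG − F²)) = 5*sqrt(26)/(52*Abs(u)).
At (u, v) = (3, pi/5): H = 5*sqrt(26)/156.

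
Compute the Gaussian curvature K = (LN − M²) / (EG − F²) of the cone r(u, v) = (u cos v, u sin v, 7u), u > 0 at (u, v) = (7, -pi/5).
K = 0

Coefficients of the first fundamental form: E = 50, F = 0, G = u^2.
Coefficients of the second fundamental form: L = 0, M = 0, N = 7*sqrt(2)*u^2/(10*Abs(u)).
Assemble K = (LN − M²)/(EG − F²) = 0. At (u, v) = (7, -pi/5): K = 0.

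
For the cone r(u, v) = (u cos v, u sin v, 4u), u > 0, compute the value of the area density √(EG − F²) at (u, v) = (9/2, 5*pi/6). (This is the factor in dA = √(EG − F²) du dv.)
√(EG − F²)|_{(9/2, 5*pi/6)} = 9*sqrt(17)/2

E = 17, F = 0, G = u^2, so EG − F² = 17*u^2. Taking the positive square root: √(EG − F²) = sqrt(17)*Abs(u). At (u, v) = (9/2, 5*pi/6): 9*sqrt(17)/2.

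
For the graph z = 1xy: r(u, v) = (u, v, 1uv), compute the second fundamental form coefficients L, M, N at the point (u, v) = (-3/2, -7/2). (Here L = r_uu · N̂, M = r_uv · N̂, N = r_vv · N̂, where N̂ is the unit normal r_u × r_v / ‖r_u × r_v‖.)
L = 0;  M = sqrt(62)/31;  N = 0

Compute the unit normal N̂(u, v) = (-v/sqrt(u^2 + v^2 + 1), -u/sqrt(u^2 + v^2 + 1), 1/sqrt(u^2 + v^2 + 1)), and the second partials r_uu, r_uv, r_vv. Take dot products:
  L(u, v) = r_uu · N̂ = 0,
  M(u, v) = r_uv · N̂ = 1/sqrt(u^2 + v^2 + 1),
  N(u, v) = r_vv · N̂ = 0.
Evaluating at (u, v) = (-3/2, -7/2):
  L = 0, M = sqrt(62)/31, N = 0.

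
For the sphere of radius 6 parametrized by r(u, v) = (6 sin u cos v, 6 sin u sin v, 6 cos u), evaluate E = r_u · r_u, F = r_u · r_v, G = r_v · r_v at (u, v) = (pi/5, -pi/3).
E = 36;  F = 0;  G = 45/2 - 9*sqrt(5)/2

Partials: r_u = (6*cos(u)*cos(v), 6*sin(v)*cos(u), -6*sin(u)), r_v = (-6*sin(u)*sin(v), 6*sin(u)*cos(v), 0). As functions of (u, v):
  E = r_u · r_u = 36,
  F = r_u · r_v = 0,
  G = r_v · r_v = 36*sin(u)^2.
Evaluating at (u, v) = (pi/5, -pi/3): E = 36, F = 0, G = 45/2 - 9*sqrt(5)/2.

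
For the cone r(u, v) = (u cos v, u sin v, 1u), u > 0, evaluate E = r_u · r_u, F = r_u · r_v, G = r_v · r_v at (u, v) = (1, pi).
E = 2;  F = 0;  G = 1

Partials: r_u = (cos(v), sin(v), 1), r_v = (-u*sin(v), u*cos(v), 0). As functions of (u, v):
  E = r_u · r_u = 2,
  F = r_u · r_v = 0,
  G = r_v · r_v = u^2.
Evaluating at (u, v) = (1, pi): E = 2, F = 0, G = 1.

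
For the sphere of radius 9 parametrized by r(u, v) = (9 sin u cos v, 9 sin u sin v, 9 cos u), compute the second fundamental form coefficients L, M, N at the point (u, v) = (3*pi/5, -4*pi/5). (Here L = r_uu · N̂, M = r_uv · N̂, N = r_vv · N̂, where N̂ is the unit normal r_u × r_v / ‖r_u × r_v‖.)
L = -9;  M = 0;  N = -45/8 - 9*sqrt(5)/8

Compute the unit normal N̂(u, v) = (sin(u)^2*cos(v)/Abs(sin(u)), sin(u)^2*sin(v)/Abs(sin(u)), sin(2*u)/(2*Abs(sin(u)))), and the second partials r_uu, r_uv, r_vv. Take dot products:
  L(u, v) = r_uu · N̂ = -9*sin(u)/Abs(sin(u)),
  M(u, v) = r_uv · N̂ = 0,
  N(u, v) = r_vv · N̂ = -9*sin(u)^3/Abs(sin(u)).
Evaluating at (u, v) = (3*pi/5, -4*pi/5):
  L = -9, M = 0, N = -45/8 - 9*sqrt(5)/8.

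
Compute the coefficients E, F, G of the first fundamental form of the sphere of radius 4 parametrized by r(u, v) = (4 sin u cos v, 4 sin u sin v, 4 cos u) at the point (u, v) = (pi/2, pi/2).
E = 16;  F = 0;  G = 16

Partials: r_u = (4*cos(u)*cos(v), 4*sin(v)*cos(u), -4*sin(u)), r_v = (-4*sin(u)*sin(v), 4*sin(u)*cos(v), 0). As functions of (u, v):
  E = r_u · r_u = 16,
  F = r_u · r_v = 0,
  G = r_v · r_v = 16*sin(u)^2.
Evaluating at (u, v) = (pi/2, pi/2): E = 16, F = 0, G = 16.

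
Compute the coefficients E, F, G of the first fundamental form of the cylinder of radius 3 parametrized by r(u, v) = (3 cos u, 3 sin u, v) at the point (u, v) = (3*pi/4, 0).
E = 9;  F = 0;  G = 1

Partials: r_u = (-3*sin(u), 3*cos(u), 0), r_v = (0, 0, 1). As functions of (u, v):
  E = r_u · r_u = 9,
  F = r_u · r_v = 0,
  G = r_v · r_v = 1.
Evaluating at (u, v) = (3*pi/4, 0): E = 9, F = 0, G = 1.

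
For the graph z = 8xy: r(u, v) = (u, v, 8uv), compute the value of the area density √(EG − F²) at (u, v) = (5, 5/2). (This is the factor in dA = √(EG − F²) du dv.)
√(EG − F²)|_{(5, 5/2)} = sqrt(2001)

E = 64*v^2 + 1, F = 64*u*v, G = 64*u^2 + 1, so EG − F² = 64*u^2 + 64*v^2 + 1. Taking the positive square root: √(EG − F²) = sqrt(64*u^2 + 64*v^2 + 1). At (u, v) = (5, 5/2): sqrt(2001).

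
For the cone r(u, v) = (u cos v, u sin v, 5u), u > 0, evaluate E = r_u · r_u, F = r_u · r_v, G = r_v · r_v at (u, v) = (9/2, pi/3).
E = 26;  F = 0;  G = 81/4

Partials: r_u = (cos(v), sin(v), 5), r_v = (-u*sin(v), u*cos(v), 0). As functions of (u, v):
  E = r_u · r_u = 26,
  F = r_u · r_v = 0,
  G = r_v · r_v = u^2.
Evaluating at (u, v) = (9/2, pi/3): E = 26, F = 0, G = 81/4.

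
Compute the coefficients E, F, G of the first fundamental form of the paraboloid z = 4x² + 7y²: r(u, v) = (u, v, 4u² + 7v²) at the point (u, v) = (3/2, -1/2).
E = 145;  F = -84;  G = 50

Partials: r_u = (1, 0, 8*u), r_v = (0, 1, 14*v). As functions of (u, v):
  E = r_u · r_u = 64*u^2 + 1,
  F = r_u · r_v = 112*u*v,
  G = r_v · r_v = 196*v^2 + 1.
Evaluating at (u, v) = (3/2, -1/2): E = 145, F = -84, G = 50.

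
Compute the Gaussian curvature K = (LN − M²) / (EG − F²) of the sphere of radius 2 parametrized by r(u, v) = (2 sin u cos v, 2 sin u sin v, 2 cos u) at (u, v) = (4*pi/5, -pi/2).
K = 1/4

Coefficients of the first fundamental form: E = 4, F = 0, G = 4*sin(u)^2.
Coefficients of the second fundamental form: L = -2*sin(u)/Abs(sin(u)), M = 0, N = -2*sin(u)^3/Abs(sin(u)).
Assemble K = (LN − M²)/(EG − F²) = 1/4. At (u, v) = (4*pi/5, -pi/2): K = 1/4.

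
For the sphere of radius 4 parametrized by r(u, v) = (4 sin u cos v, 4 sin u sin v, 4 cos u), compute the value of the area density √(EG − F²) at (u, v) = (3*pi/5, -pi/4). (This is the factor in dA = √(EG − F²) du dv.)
√(EG − F²)|_{(3*pi/5, -pi/4)} = 4*sqrt(2*sqrt(5) + 10)

E = 16, F = 0, G = 16*sin(u)^2, so EG − F² = 256*sin(u)^2. Taking the positive square root: √(EG − F²) = 16*Abs(sin(u)). At (u, v) = (3*pi/5, -pi/4): 4*sqrt(2*sqrt(5) + 10).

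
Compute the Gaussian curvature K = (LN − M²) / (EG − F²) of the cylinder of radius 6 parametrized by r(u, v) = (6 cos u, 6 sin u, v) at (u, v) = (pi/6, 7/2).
K = 0

Coefficients of the first fundamental form: E = 36, F = 0, G = 1.
Coefficients of the second fundamental form: L = -6, M = 0, N = 0.
Assemble K = (LN − M²)/(EG − F²) = 0. At (u, v) = (pi/6, 7/2): K = 0.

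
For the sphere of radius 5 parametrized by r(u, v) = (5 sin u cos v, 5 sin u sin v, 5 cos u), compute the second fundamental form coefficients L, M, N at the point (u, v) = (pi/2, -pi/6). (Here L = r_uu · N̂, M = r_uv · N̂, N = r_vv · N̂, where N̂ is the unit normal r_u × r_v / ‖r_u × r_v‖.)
L = -5;  M = 0;  N = -5

Compute the unit normal N̂(u, v) = (sin(u)^2*cos(v)/Abs(sin(u)), sin(u)^2*sin(v)/Abs(sin(u)), sin(2*u)/(2*Abs(sin(u)))), and the second partials r_uu, r_uv, r_vv. Take dot products:
  L(u, v) = r_uu · N̂ = -5*sin(u)/Abs(sin(u)),
  M(u, v) = r_uv · N̂ = 0,
  N(u, v) = r_vv · N̂ = -5*sin(u)^3/Abs(sin(u)).
Evaluating at (u, v) = (pi/2, -pi/6):
  L = -5, M = 0, N = -5.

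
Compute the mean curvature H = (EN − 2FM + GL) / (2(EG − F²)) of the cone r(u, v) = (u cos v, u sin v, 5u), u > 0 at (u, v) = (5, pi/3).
H = sqrt(26)/52

With E = 26, F = 0, G = u^2, L = 0, M = 0, N = 5*sqrt(26)*u^2/(26*Abs(u)), assemble
  H = (EN − 2FM + GL) / (2(EG − F²)) = 5*sqrt(26)/(52*Abs(u)).
At (u, v) = (5, pi/3): H = sqrt(26)/52.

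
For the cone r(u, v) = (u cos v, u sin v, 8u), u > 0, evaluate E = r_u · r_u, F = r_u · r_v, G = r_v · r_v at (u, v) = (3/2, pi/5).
E = 65;  F = 0;  G = 9/4

Partials: r_u = (cos(v), sin(v), 8), r_v = (-u*sin(v), u*cos(v), 0). As functions of (u, v):
  E = r_u · r_u = 65,
  F = r_u · r_v = 0,
  G = r_v · r_v = u^2.
Evaluating at (u, v) = (3/2, pi/5): E = 65, F = 0, G = 9/4.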